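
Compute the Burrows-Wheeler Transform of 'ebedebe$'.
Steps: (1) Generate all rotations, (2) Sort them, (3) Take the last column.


Rotations (sorted):
  0: $ebedebe -> last char: e
  1: be$ebede -> last char: e
  2: bedebe$e -> last char: e
  3: debe$ebe -> last char: e
  4: e$ebedeb -> last char: b
  5: ebe$ebed -> last char: d
  6: ebedebe$ -> last char: $
  7: edebe$eb -> last char: b


BWT = eeeebd$b


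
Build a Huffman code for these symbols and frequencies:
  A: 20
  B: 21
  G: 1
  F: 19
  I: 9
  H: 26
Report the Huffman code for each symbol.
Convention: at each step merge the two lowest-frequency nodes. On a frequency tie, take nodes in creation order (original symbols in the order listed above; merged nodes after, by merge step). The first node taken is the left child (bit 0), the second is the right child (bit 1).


Huffman tree construction:
Step 1: Merge G(1) + I(9) = 10
Step 2: Merge (G+I)(10) + F(19) = 29
Step 3: Merge A(20) + B(21) = 41
Step 4: Merge H(26) + ((G+I)+F)(29) = 55
Step 5: Merge (A+B)(41) + (H+((G+I)+F))(55) = 96
Read each symbol's code off the tree from the root (left child = 0, right child = 1).

Codes:
  A: 00 (length 2)
  B: 01 (length 2)
  G: 1100 (length 4)
  F: 111 (length 3)
  I: 1101 (length 4)
  H: 10 (length 2)
Average code length: 231/96 = 2.4063 bits/symbol


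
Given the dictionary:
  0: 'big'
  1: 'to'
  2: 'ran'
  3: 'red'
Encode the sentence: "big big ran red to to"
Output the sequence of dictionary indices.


Look up each word in the dictionary:
  'big' -> 0
  'big' -> 0
  'ran' -> 2
  'red' -> 3
  'to' -> 1
  'to' -> 1

Encoded: [0, 0, 2, 3, 1, 1]


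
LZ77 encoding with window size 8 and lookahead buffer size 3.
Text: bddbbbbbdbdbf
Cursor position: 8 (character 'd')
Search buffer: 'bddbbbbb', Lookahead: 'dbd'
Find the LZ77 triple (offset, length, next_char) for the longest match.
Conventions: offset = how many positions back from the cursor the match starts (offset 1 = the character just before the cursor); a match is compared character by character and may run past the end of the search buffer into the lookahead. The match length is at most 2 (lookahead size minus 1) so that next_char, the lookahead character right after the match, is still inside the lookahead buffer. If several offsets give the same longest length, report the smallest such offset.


Try each offset into the search buffer:
  offset=1 (pos 7, char 'b'): match length 0
  offset=2 (pos 6, char 'b'): match length 0
  offset=3 (pos 5, char 'b'): match length 0
  offset=4 (pos 4, char 'b'): match length 0
  offset=5 (pos 3, char 'b'): match length 0
  offset=6 (pos 2, char 'd'): match length 2
  offset=7 (pos 1, char 'd'): match length 1
  offset=8 (pos 0, char 'b'): match length 0
Longest match has length 2 at offset 6.
next_char = character at position 8 + 2 = 10 -> 'd'

Best match: offset=6, length=2 (matching 'db' starting at position 2)
LZ77 triple: (6, 2, 'd')


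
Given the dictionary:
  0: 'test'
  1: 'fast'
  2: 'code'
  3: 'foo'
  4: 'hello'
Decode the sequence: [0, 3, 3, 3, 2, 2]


Look up each index in the dictionary:
  0 -> 'test'
  3 -> 'foo'
  3 -> 'foo'
  3 -> 'foo'
  2 -> 'code'
  2 -> 'code'

Decoded: "test foo foo foo code code"


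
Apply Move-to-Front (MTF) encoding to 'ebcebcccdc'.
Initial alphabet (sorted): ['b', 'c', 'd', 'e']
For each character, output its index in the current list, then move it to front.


MTF encoding:
'e': index 3 in ['b', 'c', 'd', 'e'] -> ['e', 'b', 'c', 'd']
'b': index 1 in ['e', 'b', 'c', 'd'] -> ['b', 'e', 'c', 'd']
'c': index 2 in ['b', 'e', 'c', 'd'] -> ['c', 'b', 'e', 'd']
'e': index 2 in ['c', 'b', 'e', 'd'] -> ['e', 'c', 'b', 'd']
'b': index 2 in ['e', 'c', 'b', 'd'] -> ['b', 'e', 'c', 'd']
'c': index 2 in ['b', 'e', 'c', 'd'] -> ['c', 'b', 'e', 'd']
'c': index 0 in ['c', 'b', 'e', 'd'] -> ['c', 'b', 'e', 'd']
'c': index 0 in ['c', 'b', 'e', 'd'] -> ['c', 'b', 'e', 'd']
'd': index 3 in ['c', 'b', 'e', 'd'] -> ['d', 'c', 'b', 'e']
'c': index 1 in ['d', 'c', 'b', 'e'] -> ['c', 'd', 'b', 'e']


Output: [3, 1, 2, 2, 2, 2, 0, 0, 3, 1]


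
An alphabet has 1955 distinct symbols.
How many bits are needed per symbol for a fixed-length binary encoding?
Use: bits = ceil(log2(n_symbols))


log2(1955) = 10.933
Bracket: 2^10 = 1024 < 1955 <= 2^11 = 2048
So ceil(log2(1955)) = 11

bits = ceil(log2(1955)) = ceil(10.933) = 11 bits


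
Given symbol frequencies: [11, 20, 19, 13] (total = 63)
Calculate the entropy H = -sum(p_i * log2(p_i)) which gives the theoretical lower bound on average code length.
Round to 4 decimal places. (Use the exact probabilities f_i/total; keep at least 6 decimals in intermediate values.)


Per-symbol terms -p_i * log2(p_i) with p_i = f_i/63:
  p = 11/63 = 0.174603: log2(p) = -2.517848, -p*log2(p) = 0.439624
  p = 20/63 = 0.317460: log2(p) = -1.655352, -p*log2(p) = 0.525509
  p = 19/63 = 0.301587: log2(p) = -1.729352, -p*log2(p) = 0.521551
  p = 13/63 = 0.206349: log2(p) = -2.276840, -p*log2(p) = 0.469824
H = 0.439624 + 0.525509 + 0.521551 + 0.469824 = 1.956508

H = 1.9565 bits/symbol


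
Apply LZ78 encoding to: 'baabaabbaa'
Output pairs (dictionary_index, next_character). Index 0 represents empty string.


LZ78 encoding steps:
Dictionary: {0: ''}
Step 1: w='' (idx 0), next='b' -> output (0, 'b'), add 'b' as idx 1
Step 2: w='' (idx 0), next='a' -> output (0, 'a'), add 'a' as idx 2
Step 3: w='a' (idx 2), next='b' -> output (2, 'b'), add 'ab' as idx 3
Step 4: w='a' (idx 2), next='a' -> output (2, 'a'), add 'aa' as idx 4
Step 5: w='b' (idx 1), next='b' -> output (1, 'b'), add 'bb' as idx 5
Step 6: w='aa' (idx 4), end of input -> output (4, '')


Encoded: [(0, 'b'), (0, 'a'), (2, 'b'), (2, 'a'), (1, 'b'), (4, '')]


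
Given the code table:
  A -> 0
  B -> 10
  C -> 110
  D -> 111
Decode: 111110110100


Decoding:
111 -> D
110 -> C
110 -> C
10 -> B
0 -> A


Result: DCCBA


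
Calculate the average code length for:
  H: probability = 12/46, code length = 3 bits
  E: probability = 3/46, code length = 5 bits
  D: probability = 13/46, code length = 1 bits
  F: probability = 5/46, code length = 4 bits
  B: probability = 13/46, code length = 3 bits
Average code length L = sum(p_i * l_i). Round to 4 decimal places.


Weighted contributions p_i * l_i:
  H: (12/46) * 3 = 36/46
  E: (3/46) * 5 = 15/46
  D: (13/46) * 1 = 13/46
  F: (5/46) * 4 = 20/46
  B: (13/46) * 3 = 39/46
Sum = (36 + 15 + 13 + 20 + 39)/46 = 123/46

L = 123/46 = 2.6739 bits/symbol


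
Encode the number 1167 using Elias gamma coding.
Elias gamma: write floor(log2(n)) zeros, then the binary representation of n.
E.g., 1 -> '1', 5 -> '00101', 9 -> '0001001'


num_bits = floor(log2(1167)) + 1 = 11
leading_zeros = num_bits - 1 = 10
binary(1167) = 10010001111

Elias gamma(1167) = '0000000000' + '10010001111' = 000000000010010001111 (21 bits)


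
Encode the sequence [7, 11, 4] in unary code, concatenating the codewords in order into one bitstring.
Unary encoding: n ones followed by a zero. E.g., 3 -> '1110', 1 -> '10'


Encode each number as n ones followed by a terminating 0:
  7 -> 11111110 (8 bits)
  11 -> 111111111110 (12 bits)
  4 -> 11110 (5 bits)
Total length = 8 + 12 + 5 = 25 bits.

Unary([7, 11, 4]) = 1111111011111111111011110 (25 bits)


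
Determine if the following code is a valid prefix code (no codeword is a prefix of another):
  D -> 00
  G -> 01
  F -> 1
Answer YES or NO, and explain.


Checking each pair (does one codeword prefix another?):
  D='00' vs G='01': no prefix
  D='00' vs F='1': no prefix
  G='01' vs D='00': no prefix
  G='01' vs F='1': no prefix
  F='1' vs D='00': no prefix
  F='1' vs G='01': no prefix
No violation found over all pairs.

YES -- this is a valid prefix code. No codeword is a prefix of any other codeword.


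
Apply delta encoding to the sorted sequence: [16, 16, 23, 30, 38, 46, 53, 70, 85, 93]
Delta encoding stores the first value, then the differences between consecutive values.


First value: 16
Deltas:
  16 - 16 = 0
  23 - 16 = 7
  30 - 23 = 7
  38 - 30 = 8
  46 - 38 = 8
  53 - 46 = 7
  70 - 53 = 17
  85 - 70 = 15
  93 - 85 = 8


Delta encoded: [16, 0, 7, 7, 8, 8, 7, 17, 15, 8]


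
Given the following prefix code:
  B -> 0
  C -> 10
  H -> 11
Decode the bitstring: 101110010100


Decoding step by step:
Bits 10 -> C
Bits 11 -> H
Bits 10 -> C
Bits 0 -> B
Bits 10 -> C
Bits 10 -> C
Bits 0 -> B


Decoded message: CHCBCCB


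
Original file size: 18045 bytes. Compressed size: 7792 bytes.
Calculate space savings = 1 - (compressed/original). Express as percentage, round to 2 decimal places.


ratio = compressed/original = 7792/18045 = 0.431809
savings = 1 - ratio = 1 - 0.431809 = 0.568191
as a percentage: 0.568191 * 100 = 56.82%

Space savings = 1 - 7792/18045 = 56.82%


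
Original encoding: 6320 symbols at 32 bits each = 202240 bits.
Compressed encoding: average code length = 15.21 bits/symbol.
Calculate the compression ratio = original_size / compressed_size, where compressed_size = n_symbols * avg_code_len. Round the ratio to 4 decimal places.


original_size = n_symbols * orig_bits = 6320 * 32 = 202240 bits
compressed_size = n_symbols * avg_code_len = 6320 * 15.21 = 96127.2 bits
ratio = original_size / compressed_size = 202240 / 96127.2 = 2.1039

Compression ratio = 2.1039


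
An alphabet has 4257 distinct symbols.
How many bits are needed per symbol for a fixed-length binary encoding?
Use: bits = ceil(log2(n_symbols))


log2(4257) = 12.0556
Bracket: 2^12 = 4096 < 4257 <= 2^13 = 8192
So ceil(log2(4257)) = 13

bits = ceil(log2(4257)) = ceil(12.0556) = 13 bits


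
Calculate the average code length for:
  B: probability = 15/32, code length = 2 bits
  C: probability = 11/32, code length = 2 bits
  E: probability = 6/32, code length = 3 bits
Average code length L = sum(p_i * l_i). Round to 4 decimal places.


Weighted contributions p_i * l_i:
  B: (15/32) * 2 = 30/32
  C: (11/32) * 2 = 22/32
  E: (6/32) * 3 = 18/32
Sum = (30 + 22 + 18)/32 = 70/32

L = 70/32 = 2.1875 bits/symbol


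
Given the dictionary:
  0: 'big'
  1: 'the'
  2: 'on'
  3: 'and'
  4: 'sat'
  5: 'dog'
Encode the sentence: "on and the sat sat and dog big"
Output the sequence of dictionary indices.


Look up each word in the dictionary:
  'on' -> 2
  'and' -> 3
  'the' -> 1
  'sat' -> 4
  'sat' -> 4
  'and' -> 3
  'dog' -> 5
  'big' -> 0

Encoded: [2, 3, 1, 4, 4, 3, 5, 0]


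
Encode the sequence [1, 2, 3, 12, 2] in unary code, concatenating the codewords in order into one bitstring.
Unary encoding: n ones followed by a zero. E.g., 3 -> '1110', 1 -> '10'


Encode each number as n ones followed by a terminating 0:
  1 -> 10 (2 bits)
  2 -> 110 (3 bits)
  3 -> 1110 (4 bits)
  12 -> 1111111111110 (13 bits)
  2 -> 110 (3 bits)
Total length = 2 + 3 + 4 + 13 + 3 = 25 bits.

Unary([1, 2, 3, 12, 2]) = 1011011101111111111110110 (25 bits)


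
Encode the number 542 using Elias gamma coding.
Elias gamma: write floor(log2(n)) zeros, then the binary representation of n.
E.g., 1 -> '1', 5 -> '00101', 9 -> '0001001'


num_bits = floor(log2(542)) + 1 = 10
leading_zeros = num_bits - 1 = 9
binary(542) = 1000011110

Elias gamma(542) = '000000000' + '1000011110' = 0000000001000011110 (19 bits)


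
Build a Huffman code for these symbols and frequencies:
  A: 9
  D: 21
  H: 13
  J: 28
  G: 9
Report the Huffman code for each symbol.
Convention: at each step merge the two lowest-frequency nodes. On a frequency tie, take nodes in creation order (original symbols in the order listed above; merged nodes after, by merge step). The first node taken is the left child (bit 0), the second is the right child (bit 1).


Huffman tree construction:
Step 1: Merge A(9) + G(9) = 18
Step 2: Merge H(13) + (A+G)(18) = 31
Step 3: Merge D(21) + J(28) = 49
Step 4: Merge (H+(A+G))(31) + (D+J)(49) = 80
Read each symbol's code off the tree from the root (left child = 0, right child = 1).

Codes:
  A: 010 (length 3)
  D: 10 (length 2)
  H: 00 (length 2)
  J: 11 (length 2)
  G: 011 (length 3)
Average code length: 178/80 = 2.2250 bits/symbol


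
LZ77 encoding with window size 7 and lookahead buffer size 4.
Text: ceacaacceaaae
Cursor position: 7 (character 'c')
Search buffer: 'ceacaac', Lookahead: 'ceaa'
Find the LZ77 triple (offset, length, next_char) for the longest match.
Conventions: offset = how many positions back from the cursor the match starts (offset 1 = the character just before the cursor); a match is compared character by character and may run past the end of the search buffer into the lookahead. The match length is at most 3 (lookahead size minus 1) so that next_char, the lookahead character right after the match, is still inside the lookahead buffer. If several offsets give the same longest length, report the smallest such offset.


Try each offset into the search buffer:
  offset=1 (pos 6, char 'c'): match length 1
  offset=2 (pos 5, char 'a'): match length 0
  offset=3 (pos 4, char 'a'): match length 0
  offset=4 (pos 3, char 'c'): match length 1
  offset=5 (pos 2, char 'a'): match length 0
  offset=6 (pos 1, char 'e'): match length 0
  offset=7 (pos 0, char 'c'): match length 3
Longest match has length 3 at offset 7.
next_char = character at position 7 + 3 = 10 -> 'a'

Best match: offset=7, length=3 (matching 'cea' starting at position 0)
LZ77 triple: (7, 3, 'a')


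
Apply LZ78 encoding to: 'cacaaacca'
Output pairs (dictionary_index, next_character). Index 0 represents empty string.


LZ78 encoding steps:
Dictionary: {0: ''}
Step 1: w='' (idx 0), next='c' -> output (0, 'c'), add 'c' as idx 1
Step 2: w='' (idx 0), next='a' -> output (0, 'a'), add 'a' as idx 2
Step 3: w='c' (idx 1), next='a' -> output (1, 'a'), add 'ca' as idx 3
Step 4: w='a' (idx 2), next='a' -> output (2, 'a'), add 'aa' as idx 4
Step 5: w='c' (idx 1), next='c' -> output (1, 'c'), add 'cc' as idx 5
Step 6: w='a' (idx 2), end of input -> output (2, '')


Encoded: [(0, 'c'), (0, 'a'), (1, 'a'), (2, 'a'), (1, 'c'), (2, '')]


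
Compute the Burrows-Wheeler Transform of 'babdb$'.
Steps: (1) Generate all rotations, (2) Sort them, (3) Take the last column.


Rotations (sorted):
  0: $babdb -> last char: b
  1: abdb$b -> last char: b
  2: b$babd -> last char: d
  3: babdb$ -> last char: $
  4: bdb$ba -> last char: a
  5: db$bab -> last char: b


BWT = bbd$ab


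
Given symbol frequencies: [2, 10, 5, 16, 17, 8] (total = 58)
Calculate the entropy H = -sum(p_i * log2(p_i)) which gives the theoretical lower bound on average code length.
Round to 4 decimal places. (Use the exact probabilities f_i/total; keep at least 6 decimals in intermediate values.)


Per-symbol terms -p_i * log2(p_i) with p_i = f_i/58:
  p = 2/58 = 0.034483: log2(p) = -4.857981, -p*log2(p) = 0.167517
  p = 10/58 = 0.172414: log2(p) = -2.536053, -p*log2(p) = 0.437251
  p = 5/58 = 0.086207: log2(p) = -3.536053, -p*log2(p) = 0.304832
  p = 16/58 = 0.275862: log2(p) = -1.857981, -p*log2(p) = 0.512546
  p = 17/58 = 0.293103: log2(p) = -1.770518, -p*log2(p) = 0.518945
  p = 8/58 = 0.137931: log2(p) = -2.857981, -p*log2(p) = 0.394204
H = 0.167517 + 0.437251 + 0.304832 + 0.512546 + 0.518945 + 0.394204 = 2.335295

H = 2.3353 bits/symbol


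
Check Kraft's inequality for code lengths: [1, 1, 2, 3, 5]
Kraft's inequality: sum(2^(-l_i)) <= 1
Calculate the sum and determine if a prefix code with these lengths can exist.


Sum = 2^(-1) + 2^(-1) + 2^(-2) + 2^(-3) + 2^(-5)
    = 0.5 + 0.5 + 0.25 + 0.125 + 0.03125
    = 45/32 = 1.40625
Since 1.40625 > 1, Kraft's inequality is NOT satisfied.
A prefix code with these lengths CANNOT exist.

Kraft sum = 1.40625. Not satisfied.


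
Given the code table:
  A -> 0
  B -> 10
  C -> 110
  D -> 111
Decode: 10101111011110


Decoding:
10 -> B
10 -> B
111 -> D
10 -> B
111 -> D
10 -> B


Result: BBDBDB


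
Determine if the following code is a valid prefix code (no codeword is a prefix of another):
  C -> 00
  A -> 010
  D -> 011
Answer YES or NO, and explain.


Checking each pair (does one codeword prefix another?):
  C='00' vs A='010': no prefix
  C='00' vs D='011': no prefix
  A='010' vs C='00': no prefix
  A='010' vs D='011': no prefix
  D='011' vs C='00': no prefix
  D='011' vs A='010': no prefix
No violation found over all pairs.

YES -- this is a valid prefix code. No codeword is a prefix of any other codeword.


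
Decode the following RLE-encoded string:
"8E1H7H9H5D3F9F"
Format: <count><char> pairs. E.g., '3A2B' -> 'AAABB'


Expanding each <count><char> pair:
  8E -> 'EEEEEEEE'
  1H -> 'H'
  7H -> 'HHHHHHH'
  9H -> 'HHHHHHHHH'
  5D -> 'DDDDD'
  3F -> 'FFF'
  9F -> 'FFFFFFFFF'

Decoded = EEEEEEEEHHHHHHHHHHHHHHHHHDDDDDFFFFFFFFFFFF


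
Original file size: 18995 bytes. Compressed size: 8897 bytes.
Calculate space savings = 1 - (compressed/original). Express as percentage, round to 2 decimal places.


ratio = compressed/original = 8897/18995 = 0.468386
savings = 1 - ratio = 1 - 0.468386 = 0.531614
as a percentage: 0.531614 * 100 = 53.16%

Space savings = 1 - 8897/18995 = 53.16%


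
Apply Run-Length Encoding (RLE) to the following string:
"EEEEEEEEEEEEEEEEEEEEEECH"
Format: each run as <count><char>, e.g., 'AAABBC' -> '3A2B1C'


Scanning runs left to right:
  i=0: run of 'E' x 22 -> '22E'
  i=22: run of 'C' x 1 -> '1C'
  i=23: run of 'H' x 1 -> '1H'

RLE = 22E1C1H


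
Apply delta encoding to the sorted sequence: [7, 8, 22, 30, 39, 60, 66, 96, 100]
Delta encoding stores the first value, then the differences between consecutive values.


First value: 7
Deltas:
  8 - 7 = 1
  22 - 8 = 14
  30 - 22 = 8
  39 - 30 = 9
  60 - 39 = 21
  66 - 60 = 6
  96 - 66 = 30
  100 - 96 = 4


Delta encoded: [7, 1, 14, 8, 9, 21, 6, 30, 4]


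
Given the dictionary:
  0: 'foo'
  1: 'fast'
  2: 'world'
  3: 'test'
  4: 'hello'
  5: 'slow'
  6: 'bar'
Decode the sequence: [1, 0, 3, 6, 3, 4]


Look up each index in the dictionary:
  1 -> 'fast'
  0 -> 'foo'
  3 -> 'test'
  6 -> 'bar'
  3 -> 'test'
  4 -> 'hello'

Decoded: "fast foo test bar test hello"


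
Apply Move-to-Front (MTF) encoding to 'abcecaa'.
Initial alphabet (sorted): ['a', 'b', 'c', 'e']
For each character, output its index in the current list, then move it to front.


MTF encoding:
'a': index 0 in ['a', 'b', 'c', 'e'] -> ['a', 'b', 'c', 'e']
'b': index 1 in ['a', 'b', 'c', 'e'] -> ['b', 'a', 'c', 'e']
'c': index 2 in ['b', 'a', 'c', 'e'] -> ['c', 'b', 'a', 'e']
'e': index 3 in ['c', 'b', 'a', 'e'] -> ['e', 'c', 'b', 'a']
'c': index 1 in ['e', 'c', 'b', 'a'] -> ['c', 'e', 'b', 'a']
'a': index 3 in ['c', 'e', 'b', 'a'] -> ['a', 'c', 'e', 'b']
'a': index 0 in ['a', 'c', 'e', 'b'] -> ['a', 'c', 'e', 'b']


Output: [0, 1, 2, 3, 1, 3, 0]


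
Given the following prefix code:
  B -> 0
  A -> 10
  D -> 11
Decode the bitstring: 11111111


Decoding step by step:
Bits 11 -> D
Bits 11 -> D
Bits 11 -> D
Bits 11 -> D


Decoded message: DDDD


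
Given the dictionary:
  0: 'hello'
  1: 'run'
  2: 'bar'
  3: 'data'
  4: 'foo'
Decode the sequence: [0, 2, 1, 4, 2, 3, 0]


Look up each index in the dictionary:
  0 -> 'hello'
  2 -> 'bar'
  1 -> 'run'
  4 -> 'foo'
  2 -> 'bar'
  3 -> 'data'
  0 -> 'hello'

Decoded: "hello bar run foo bar data hello"


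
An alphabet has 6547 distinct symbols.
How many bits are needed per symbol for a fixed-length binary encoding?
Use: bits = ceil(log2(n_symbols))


log2(6547) = 12.6766
Bracket: 2^12 = 4096 < 6547 <= 2^13 = 8192
So ceil(log2(6547)) = 13

bits = ceil(log2(6547)) = ceil(12.6766) = 13 bits


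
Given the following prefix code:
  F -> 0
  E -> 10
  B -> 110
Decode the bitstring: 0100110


Decoding step by step:
Bits 0 -> F
Bits 10 -> E
Bits 0 -> F
Bits 110 -> B


Decoded message: FEFB


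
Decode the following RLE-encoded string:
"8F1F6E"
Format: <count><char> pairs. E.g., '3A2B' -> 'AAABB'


Expanding each <count><char> pair:
  8F -> 'FFFFFFFF'
  1F -> 'F'
  6E -> 'EEEEEE'

Decoded = FFFFFFFFFEEEEEE


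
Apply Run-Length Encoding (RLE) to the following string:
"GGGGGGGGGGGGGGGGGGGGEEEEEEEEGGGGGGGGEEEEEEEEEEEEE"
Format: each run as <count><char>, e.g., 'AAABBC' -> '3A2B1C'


Scanning runs left to right:
  i=0: run of 'G' x 20 -> '20G'
  i=20: run of 'E' x 8 -> '8E'
  i=28: run of 'G' x 8 -> '8G'
  i=36: run of 'E' x 13 -> '13E'

RLE = 20G8E8G13E


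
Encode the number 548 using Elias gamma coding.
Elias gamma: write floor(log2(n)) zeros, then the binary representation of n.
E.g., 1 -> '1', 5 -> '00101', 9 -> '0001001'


num_bits = floor(log2(548)) + 1 = 10
leading_zeros = num_bits - 1 = 9
binary(548) = 1000100100

Elias gamma(548) = '000000000' + '1000100100' = 0000000001000100100 (19 bits)


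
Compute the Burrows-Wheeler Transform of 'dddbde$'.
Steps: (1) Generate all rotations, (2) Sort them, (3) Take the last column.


Rotations (sorted):
  0: $dddbde -> last char: e
  1: bde$ddd -> last char: d
  2: dbde$dd -> last char: d
  3: ddbde$d -> last char: d
  4: dddbde$ -> last char: $
  5: de$dddb -> last char: b
  6: e$dddbd -> last char: d


BWT = eddd$bd


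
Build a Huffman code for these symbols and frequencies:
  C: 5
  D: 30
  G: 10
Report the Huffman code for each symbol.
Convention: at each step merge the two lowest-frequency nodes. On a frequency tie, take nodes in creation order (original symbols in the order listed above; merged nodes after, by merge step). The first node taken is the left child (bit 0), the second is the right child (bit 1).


Huffman tree construction:
Step 1: Merge C(5) + G(10) = 15
Step 2: Merge (C+G)(15) + D(30) = 45
Read each symbol's code off the tree from the root (left child = 0, right child = 1).

Codes:
  C: 00 (length 2)
  D: 1 (length 1)
  G: 01 (length 2)
Average code length: 60/45 = 1.3333 bits/symbol


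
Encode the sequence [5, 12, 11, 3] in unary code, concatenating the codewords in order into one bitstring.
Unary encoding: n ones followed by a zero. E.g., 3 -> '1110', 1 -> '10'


Encode each number as n ones followed by a terminating 0:
  5 -> 111110 (6 bits)
  12 -> 1111111111110 (13 bits)
  11 -> 111111111110 (12 bits)
  3 -> 1110 (4 bits)
Total length = 6 + 13 + 12 + 4 = 35 bits.

Unary([5, 12, 11, 3]) = 11111011111111111101111111111101110 (35 bits)


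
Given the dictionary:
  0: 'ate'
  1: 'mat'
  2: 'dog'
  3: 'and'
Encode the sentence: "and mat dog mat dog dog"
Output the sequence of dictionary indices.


Look up each word in the dictionary:
  'and' -> 3
  'mat' -> 1
  'dog' -> 2
  'mat' -> 1
  'dog' -> 2
  'dog' -> 2

Encoded: [3, 1, 2, 1, 2, 2]


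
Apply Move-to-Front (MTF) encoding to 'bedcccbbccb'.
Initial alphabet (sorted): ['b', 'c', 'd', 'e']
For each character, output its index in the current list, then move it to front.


MTF encoding:
'b': index 0 in ['b', 'c', 'd', 'e'] -> ['b', 'c', 'd', 'e']
'e': index 3 in ['b', 'c', 'd', 'e'] -> ['e', 'b', 'c', 'd']
'd': index 3 in ['e', 'b', 'c', 'd'] -> ['d', 'e', 'b', 'c']
'c': index 3 in ['d', 'e', 'b', 'c'] -> ['c', 'd', 'e', 'b']
'c': index 0 in ['c', 'd', 'e', 'b'] -> ['c', 'd', 'e', 'b']
'c': index 0 in ['c', 'd', 'e', 'b'] -> ['c', 'd', 'e', 'b']
'b': index 3 in ['c', 'd', 'e', 'b'] -> ['b', 'c', 'd', 'e']
'b': index 0 in ['b', 'c', 'd', 'e'] -> ['b', 'c', 'd', 'e']
'c': index 1 in ['b', 'c', 'd', 'e'] -> ['c', 'b', 'd', 'e']
'c': index 0 in ['c', 'b', 'd', 'e'] -> ['c', 'b', 'd', 'e']
'b': index 1 in ['c', 'b', 'd', 'e'] -> ['b', 'c', 'd', 'e']


Output: [0, 3, 3, 3, 0, 0, 3, 0, 1, 0, 1]


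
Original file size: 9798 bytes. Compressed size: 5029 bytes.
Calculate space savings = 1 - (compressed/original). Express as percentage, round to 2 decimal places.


ratio = compressed/original = 5029/9798 = 0.513268
savings = 1 - ratio = 1 - 0.513268 = 0.486732
as a percentage: 0.486732 * 100 = 48.67%

Space savings = 1 - 5029/9798 = 48.67%


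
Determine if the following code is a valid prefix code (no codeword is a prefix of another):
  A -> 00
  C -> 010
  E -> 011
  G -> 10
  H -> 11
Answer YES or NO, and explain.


Checking each pair (does one codeword prefix another?):
  A='00' vs C='010': no prefix
  A='00' vs E='011': no prefix
  A='00' vs G='10': no prefix
  A='00' vs H='11': no prefix
  C='010' vs A='00': no prefix
  C='010' vs E='011': no prefix
  C='010' vs G='10': no prefix
  C='010' vs H='11': no prefix
  E='011' vs A='00': no prefix
  E='011' vs C='010': no prefix
  E='011' vs G='10': no prefix
  E='011' vs H='11': no prefix
  G='10' vs A='00': no prefix
  G='10' vs C='010': no prefix
  G='10' vs E='011': no prefix
  G='10' vs H='11': no prefix
  H='11' vs A='00': no prefix
  H='11' vs C='010': no prefix
  H='11' vs E='011': no prefix
  H='11' vs G='10': no prefix
No violation found over all pairs.

YES -- this is a valid prefix code. No codeword is a prefix of any other codeword.


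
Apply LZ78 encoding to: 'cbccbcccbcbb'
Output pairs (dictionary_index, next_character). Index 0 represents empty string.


LZ78 encoding steps:
Dictionary: {0: ''}
Step 1: w='' (idx 0), next='c' -> output (0, 'c'), add 'c' as idx 1
Step 2: w='' (idx 0), next='b' -> output (0, 'b'), add 'b' as idx 2
Step 3: w='c' (idx 1), next='c' -> output (1, 'c'), add 'cc' as idx 3
Step 4: w='b' (idx 2), next='c' -> output (2, 'c'), add 'bc' as idx 4
Step 5: w='cc' (idx 3), next='b' -> output (3, 'b'), add 'ccb' as idx 5
Step 6: w='c' (idx 1), next='b' -> output (1, 'b'), add 'cb' as idx 6
Step 7: w='b' (idx 2), end of input -> output (2, '')


Encoded: [(0, 'c'), (0, 'b'), (1, 'c'), (2, 'c'), (3, 'b'), (1, 'b'), (2, '')]


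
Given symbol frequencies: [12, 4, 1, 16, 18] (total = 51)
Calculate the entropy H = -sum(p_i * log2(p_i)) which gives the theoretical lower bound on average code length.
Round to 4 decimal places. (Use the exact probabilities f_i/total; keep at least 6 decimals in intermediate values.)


Per-symbol terms -p_i * log2(p_i) with p_i = f_i/51:
  p = 12/51 = 0.235294: log2(p) = -2.087463, -p*log2(p) = 0.491168
  p = 4/51 = 0.078431: log2(p) = -3.672425, -p*log2(p) = 0.288033
  p = 1/51 = 0.019608: log2(p) = -5.672425, -p*log2(p) = 0.111224
  p = 16/51 = 0.313725: log2(p) = -1.672425, -p*log2(p) = 0.524682
  p = 18/51 = 0.352941: log2(p) = -1.502500, -p*log2(p) = 0.530294
H = 0.491168 + 0.288033 + 0.111224 + 0.524682 + 0.530294 = 1.945401

H = 1.9454 bits/symbol


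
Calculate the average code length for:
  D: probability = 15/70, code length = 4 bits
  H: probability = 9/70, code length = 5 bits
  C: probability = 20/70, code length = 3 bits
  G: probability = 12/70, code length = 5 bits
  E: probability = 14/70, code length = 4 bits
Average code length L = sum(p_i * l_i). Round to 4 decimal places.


Weighted contributions p_i * l_i:
  D: (15/70) * 4 = 60/70
  H: (9/70) * 5 = 45/70
  C: (20/70) * 3 = 60/70
  G: (12/70) * 5 = 60/70
  E: (14/70) * 4 = 56/70
Sum = (60 + 45 + 60 + 60 + 56)/70 = 281/70

L = 281/70 = 4.0143 bits/symbol


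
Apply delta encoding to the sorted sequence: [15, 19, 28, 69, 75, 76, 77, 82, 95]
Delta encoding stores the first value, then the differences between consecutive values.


First value: 15
Deltas:
  19 - 15 = 4
  28 - 19 = 9
  69 - 28 = 41
  75 - 69 = 6
  76 - 75 = 1
  77 - 76 = 1
  82 - 77 = 5
  95 - 82 = 13


Delta encoded: [15, 4, 9, 41, 6, 1, 1, 5, 13]


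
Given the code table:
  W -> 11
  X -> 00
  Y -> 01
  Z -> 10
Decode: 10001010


Decoding:
10 -> Z
00 -> X
10 -> Z
10 -> Z


Result: ZXZZ


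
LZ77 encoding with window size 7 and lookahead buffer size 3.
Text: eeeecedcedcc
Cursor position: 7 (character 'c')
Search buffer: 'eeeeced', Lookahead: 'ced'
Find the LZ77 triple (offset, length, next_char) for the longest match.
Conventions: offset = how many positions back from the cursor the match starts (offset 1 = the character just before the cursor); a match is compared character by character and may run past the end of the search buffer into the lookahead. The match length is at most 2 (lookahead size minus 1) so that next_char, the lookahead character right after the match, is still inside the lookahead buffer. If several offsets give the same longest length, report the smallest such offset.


Try each offset into the search buffer:
  offset=1 (pos 6, char 'd'): match length 0
  offset=2 (pos 5, char 'e'): match length 0
  offset=3 (pos 4, char 'c'): match length 2
  offset=4 (pos 3, char 'e'): match length 0
  offset=5 (pos 2, char 'e'): match length 0
  offset=6 (pos 1, char 'e'): match length 0
  offset=7 (pos 0, char 'e'): match length 0
Longest match has length 2 at offset 3.
next_char = character at position 7 + 2 = 9 -> 'd'

Best match: offset=3, length=2 (matching 'ce' starting at position 4)
LZ77 triple: (3, 2, 'd')


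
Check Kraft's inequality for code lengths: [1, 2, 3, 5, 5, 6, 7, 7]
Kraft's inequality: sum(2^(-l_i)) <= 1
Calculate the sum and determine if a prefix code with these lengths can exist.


Sum = 2^(-1) + 2^(-2) + 2^(-3) + 2^(-5) + 2^(-5) + 2^(-6) + 2^(-7) + 2^(-7)
    = 0.5 + 0.25 + 0.125 + 0.03125 + 0.03125 + 0.015625 + 0.0078125 + 0.0078125
    = 124/128 = 0.96875
Since 0.96875 <= 1, Kraft's inequality IS satisfied.
A prefix code with these lengths CAN exist.

Kraft sum = 0.96875. Satisfied.


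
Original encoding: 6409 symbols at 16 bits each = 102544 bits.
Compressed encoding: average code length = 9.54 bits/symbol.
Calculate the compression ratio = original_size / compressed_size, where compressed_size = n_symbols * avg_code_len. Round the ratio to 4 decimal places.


original_size = n_symbols * orig_bits = 6409 * 16 = 102544 bits
compressed_size = n_symbols * avg_code_len = 6409 * 9.54 = 61141.86 bits
ratio = original_size / compressed_size = 102544 / 61141.86 = 1.6771

Compression ratio = 1.6771


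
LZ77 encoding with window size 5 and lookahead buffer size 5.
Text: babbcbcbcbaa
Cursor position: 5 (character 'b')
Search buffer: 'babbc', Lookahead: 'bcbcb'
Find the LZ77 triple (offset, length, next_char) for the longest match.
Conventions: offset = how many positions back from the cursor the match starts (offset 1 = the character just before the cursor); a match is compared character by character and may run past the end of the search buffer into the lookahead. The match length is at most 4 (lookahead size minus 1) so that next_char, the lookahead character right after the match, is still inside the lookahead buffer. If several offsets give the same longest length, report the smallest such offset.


Try each offset into the search buffer:
  offset=1 (pos 4, char 'c'): match length 0
  offset=2 (pos 3, char 'b'): match length 4
  offset=3 (pos 2, char 'b'): match length 1
  offset=4 (pos 1, char 'a'): match length 0
  offset=5 (pos 0, char 'b'): match length 1
Longest match has length 4 at offset 2.
next_char = character at position 5 + 4 = 9 -> 'b'

Best match: offset=2, length=4 (matching 'bcbc' starting at position 3)
LZ77 triple: (2, 4, 'b')


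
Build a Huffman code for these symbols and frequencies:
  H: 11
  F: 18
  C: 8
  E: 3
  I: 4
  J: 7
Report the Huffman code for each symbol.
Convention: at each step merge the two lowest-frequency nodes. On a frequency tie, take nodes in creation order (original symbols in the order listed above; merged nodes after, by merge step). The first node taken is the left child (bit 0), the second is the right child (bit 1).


Huffman tree construction:
Step 1: Merge E(3) + I(4) = 7
Step 2: Merge J(7) + (E+I)(7) = 14
Step 3: Merge C(8) + H(11) = 19
Step 4: Merge (J+(E+I))(14) + F(18) = 32
Step 5: Merge (C+H)(19) + ((J+(E+I))+F)(32) = 51
Read each symbol's code off the tree from the root (left child = 0, right child = 1).

Codes:
  H: 01 (length 2)
  F: 11 (length 2)
  C: 00 (length 2)
  E: 1010 (length 4)
  I: 1011 (length 4)
  J: 100 (length 3)
Average code length: 123/51 = 2.4118 bits/symbol


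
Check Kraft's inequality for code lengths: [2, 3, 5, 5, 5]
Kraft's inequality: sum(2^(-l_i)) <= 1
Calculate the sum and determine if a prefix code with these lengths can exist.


Sum = 2^(-2) + 2^(-3) + 2^(-5) + 2^(-5) + 2^(-5)
    = 0.25 + 0.125 + 0.03125 + 0.03125 + 0.03125
    = 15/32 = 0.46875
Since 0.46875 <= 1, Kraft's inequality IS satisfied.
A prefix code with these lengths CAN exist.

Kraft sum = 0.46875. Satisfied.


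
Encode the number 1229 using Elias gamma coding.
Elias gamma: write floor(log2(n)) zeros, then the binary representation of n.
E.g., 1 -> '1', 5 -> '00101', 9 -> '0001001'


num_bits = floor(log2(1229)) + 1 = 11
leading_zeros = num_bits - 1 = 10
binary(1229) = 10011001101

Elias gamma(1229) = '0000000000' + '10011001101' = 000000000010011001101 (21 bits)


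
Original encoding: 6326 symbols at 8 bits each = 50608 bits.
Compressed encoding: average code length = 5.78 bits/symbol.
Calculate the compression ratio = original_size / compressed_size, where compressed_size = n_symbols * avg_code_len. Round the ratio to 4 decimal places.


original_size = n_symbols * orig_bits = 6326 * 8 = 50608 bits
compressed_size = n_symbols * avg_code_len = 6326 * 5.78 = 36564.28 bits
ratio = original_size / compressed_size = 50608 / 36564.28 = 1.3841

Compression ratio = 1.3841


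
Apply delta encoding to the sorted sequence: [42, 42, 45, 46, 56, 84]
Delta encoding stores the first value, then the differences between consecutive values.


First value: 42
Deltas:
  42 - 42 = 0
  45 - 42 = 3
  46 - 45 = 1
  56 - 46 = 10
  84 - 56 = 28


Delta encoded: [42, 0, 3, 1, 10, 28]


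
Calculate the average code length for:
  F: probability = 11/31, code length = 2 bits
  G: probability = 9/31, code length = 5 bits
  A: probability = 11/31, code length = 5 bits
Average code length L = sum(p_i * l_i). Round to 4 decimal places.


Weighted contributions p_i * l_i:
  F: (11/31) * 2 = 22/31
  G: (9/31) * 5 = 45/31
  A: (11/31) * 5 = 55/31
Sum = (22 + 45 + 55)/31 = 122/31

L = 122/31 = 3.9355 bits/symbol


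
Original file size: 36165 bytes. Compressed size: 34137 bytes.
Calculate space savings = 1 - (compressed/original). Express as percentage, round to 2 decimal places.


ratio = compressed/original = 34137/36165 = 0.943924
savings = 1 - ratio = 1 - 0.943924 = 0.056076
as a percentage: 0.056076 * 100 = 5.61%

Space savings = 1 - 34137/36165 = 5.61%


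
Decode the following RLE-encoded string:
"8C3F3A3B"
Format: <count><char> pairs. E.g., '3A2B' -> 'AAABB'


Expanding each <count><char> pair:
  8C -> 'CCCCCCCC'
  3F -> 'FFF'
  3A -> 'AAA'
  3B -> 'BBB'

Decoded = CCCCCCCCFFFAAABBB


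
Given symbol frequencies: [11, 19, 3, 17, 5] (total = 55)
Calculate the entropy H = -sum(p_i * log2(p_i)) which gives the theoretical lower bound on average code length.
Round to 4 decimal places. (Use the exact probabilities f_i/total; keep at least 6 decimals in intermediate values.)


Per-symbol terms -p_i * log2(p_i) with p_i = f_i/55:
  p = 11/55 = 0.200000: log2(p) = -2.321928, -p*log2(p) = 0.464386
  p = 19/55 = 0.345455: log2(p) = -1.533432, -p*log2(p) = 0.529731
  p = 3/55 = 0.054545: log2(p) = -4.196397, -p*log2(p) = 0.228894
  p = 17/55 = 0.309091: log2(p) = -1.693897, -p*log2(p) = 0.523568
  p = 5/55 = 0.090909: log2(p) = -3.459432, -p*log2(p) = 0.314494
H = 0.464386 + 0.529731 + 0.228894 + 0.523568 + 0.314494 = 2.061073

H = 2.0611 bits/symbol


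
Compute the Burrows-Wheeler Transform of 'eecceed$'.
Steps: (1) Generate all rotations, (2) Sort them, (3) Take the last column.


Rotations (sorted):
  0: $eecceed -> last char: d
  1: cceed$ee -> last char: e
  2: ceed$eec -> last char: c
  3: d$eeccee -> last char: e
  4: ecceed$e -> last char: e
  5: ed$eecce -> last char: e
  6: eecceed$ -> last char: $
  7: eed$eecc -> last char: c


BWT = deceee$c


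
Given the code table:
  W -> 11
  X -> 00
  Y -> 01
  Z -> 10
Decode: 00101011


Decoding:
00 -> X
10 -> Z
10 -> Z
11 -> W


Result: XZZW


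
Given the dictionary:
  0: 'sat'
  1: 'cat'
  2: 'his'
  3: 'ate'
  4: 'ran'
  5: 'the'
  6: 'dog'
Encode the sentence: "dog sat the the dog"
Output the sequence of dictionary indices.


Look up each word in the dictionary:
  'dog' -> 6
  'sat' -> 0
  'the' -> 5
  'the' -> 5
  'dog' -> 6

Encoded: [6, 0, 5, 5, 6]


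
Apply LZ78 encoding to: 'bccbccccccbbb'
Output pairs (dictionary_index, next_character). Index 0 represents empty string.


LZ78 encoding steps:
Dictionary: {0: ''}
Step 1: w='' (idx 0), next='b' -> output (0, 'b'), add 'b' as idx 1
Step 2: w='' (idx 0), next='c' -> output (0, 'c'), add 'c' as idx 2
Step 3: w='c' (idx 2), next='b' -> output (2, 'b'), add 'cb' as idx 3
Step 4: w='c' (idx 2), next='c' -> output (2, 'c'), add 'cc' as idx 4
Step 5: w='cc' (idx 4), next='c' -> output (4, 'c'), add 'ccc' as idx 5
Step 6: w='cb' (idx 3), next='b' -> output (3, 'b'), add 'cbb' as idx 6
Step 7: w='b' (idx 1), end of input -> output (1, '')


Encoded: [(0, 'b'), (0, 'c'), (2, 'b'), (2, 'c'), (4, 'c'), (3, 'b'), (1, '')]


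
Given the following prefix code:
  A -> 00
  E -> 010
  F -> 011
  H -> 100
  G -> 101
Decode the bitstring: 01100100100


Decoding step by step:
Bits 011 -> F
Bits 00 -> A
Bits 100 -> H
Bits 100 -> H


Decoded message: FAHH


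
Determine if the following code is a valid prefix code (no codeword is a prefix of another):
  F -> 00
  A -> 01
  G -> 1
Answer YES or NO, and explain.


Checking each pair (does one codeword prefix another?):
  F='00' vs A='01': no prefix
  F='00' vs G='1': no prefix
  A='01' vs F='00': no prefix
  A='01' vs G='1': no prefix
  G='1' vs F='00': no prefix
  G='1' vs A='01': no prefix
No violation found over all pairs.

YES -- this is a valid prefix code. No codeword is a prefix of any other codeword.


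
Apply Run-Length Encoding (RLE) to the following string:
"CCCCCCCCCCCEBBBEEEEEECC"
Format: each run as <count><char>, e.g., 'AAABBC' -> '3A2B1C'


Scanning runs left to right:
  i=0: run of 'C' x 11 -> '11C'
  i=11: run of 'E' x 1 -> '1E'
  i=12: run of 'B' x 3 -> '3B'
  i=15: run of 'E' x 6 -> '6E'
  i=21: run of 'C' x 2 -> '2C'

RLE = 11C1E3B6E2C


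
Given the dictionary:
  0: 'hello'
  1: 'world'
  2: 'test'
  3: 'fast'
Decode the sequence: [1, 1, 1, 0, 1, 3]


Look up each index in the dictionary:
  1 -> 'world'
  1 -> 'world'
  1 -> 'world'
  0 -> 'hello'
  1 -> 'world'
  3 -> 'fast'

Decoded: "world world world hello world fast"


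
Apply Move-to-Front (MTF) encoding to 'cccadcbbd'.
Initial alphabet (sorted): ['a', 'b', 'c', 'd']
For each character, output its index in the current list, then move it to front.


MTF encoding:
'c': index 2 in ['a', 'b', 'c', 'd'] -> ['c', 'a', 'b', 'd']
'c': index 0 in ['c', 'a', 'b', 'd'] -> ['c', 'a', 'b', 'd']
'c': index 0 in ['c', 'a', 'b', 'd'] -> ['c', 'a', 'b', 'd']
'a': index 1 in ['c', 'a', 'b', 'd'] -> ['a', 'c', 'b', 'd']
'd': index 3 in ['a', 'c', 'b', 'd'] -> ['d', 'a', 'c', 'b']
'c': index 2 in ['d', 'a', 'c', 'b'] -> ['c', 'd', 'a', 'b']
'b': index 3 in ['c', 'd', 'a', 'b'] -> ['b', 'c', 'd', 'a']
'b': index 0 in ['b', 'c', 'd', 'a'] -> ['b', 'c', 'd', 'a']
'd': index 2 in ['b', 'c', 'd', 'a'] -> ['d', 'b', 'c', 'a']


Output: [2, 0, 0, 1, 3, 2, 3, 0, 2]


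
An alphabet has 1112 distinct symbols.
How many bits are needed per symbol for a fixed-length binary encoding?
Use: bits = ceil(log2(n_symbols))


log2(1112) = 10.1189
Bracket: 2^10 = 1024 < 1112 <= 2^11 = 2048
So ceil(log2(1112)) = 11

bits = ceil(log2(1112)) = ceil(10.1189) = 11 bits


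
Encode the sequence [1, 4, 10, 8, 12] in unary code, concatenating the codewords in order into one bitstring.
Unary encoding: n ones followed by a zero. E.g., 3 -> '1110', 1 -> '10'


Encode each number as n ones followed by a terminating 0:
  1 -> 10 (2 bits)
  4 -> 11110 (5 bits)
  10 -> 11111111110 (11 bits)
  8 -> 111111110 (9 bits)
  12 -> 1111111111110 (13 bits)
Total length = 2 + 5 + 11 + 9 + 13 = 40 bits.

Unary([1, 4, 10, 8, 12]) = 1011110111111111101111111101111111111110 (40 bits)


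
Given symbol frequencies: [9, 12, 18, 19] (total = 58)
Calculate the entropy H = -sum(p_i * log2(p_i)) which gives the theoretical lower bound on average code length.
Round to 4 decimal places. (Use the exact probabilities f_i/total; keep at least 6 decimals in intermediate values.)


Per-symbol terms -p_i * log2(p_i) with p_i = f_i/58:
  p = 9/58 = 0.155172: log2(p) = -2.688056, -p*log2(p) = 0.417112
  p = 12/58 = 0.206897: log2(p) = -2.273018, -p*log2(p) = 0.470280
  p = 18/58 = 0.310345: log2(p) = -1.688056, -p*log2(p) = 0.523879
  p = 19/58 = 0.327586: log2(p) = -1.610053, -p*log2(p) = 0.527431
H = 0.417112 + 0.470280 + 0.523879 + 0.527431 = 1.938702

H = 1.9387 bits/symbol
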